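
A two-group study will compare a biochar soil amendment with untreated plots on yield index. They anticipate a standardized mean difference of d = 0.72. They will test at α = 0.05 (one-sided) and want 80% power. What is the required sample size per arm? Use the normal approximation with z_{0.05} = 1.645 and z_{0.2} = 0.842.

For two independent groups with equal n: n = 2·((z_{α} + z_β) / d)².
z_{α} + z_β = 1.645 + 0.842 = 2.487.
n = 2 × (2.487 / 0.72)² = 2 × 3.454² = 2 × 11.93 = 23.9.
Round up to the next whole participant.

n = 24 per group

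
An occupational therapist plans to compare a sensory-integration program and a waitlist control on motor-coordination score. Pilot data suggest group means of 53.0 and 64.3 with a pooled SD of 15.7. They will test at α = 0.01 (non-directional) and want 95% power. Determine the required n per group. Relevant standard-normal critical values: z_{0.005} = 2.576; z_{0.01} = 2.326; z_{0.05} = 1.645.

Cohen's d = |M₁ − M₂| / SD_pooled = |53.0 − 64.3| / 15.7 = 11.3 / 15.7 = 0.720.
For two independent groups with equal n: n = 2·((z_{α/2} + z_β) / d)².
z_{α/2} + z_β = 2.576 + 1.645 = 4.221.
n = 2 × (4.221 / 0.720)² = 2 × 5.863² = 2 × 34.37 = 68.7.
Round up to the next whole participant.

n = 69 per group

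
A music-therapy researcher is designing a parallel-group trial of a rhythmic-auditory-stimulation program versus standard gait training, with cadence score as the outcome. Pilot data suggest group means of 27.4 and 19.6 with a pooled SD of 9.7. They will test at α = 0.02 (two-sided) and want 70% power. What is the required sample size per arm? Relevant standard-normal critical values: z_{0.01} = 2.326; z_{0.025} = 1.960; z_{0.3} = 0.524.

n = 26 per group

Cohen's d = |M₁ − M₂| / SD_pooled = |27.4 − 19.6| / 9.7 = 7.8 / 9.7 = 0.804.
For two independent groups with equal n: n = 2·((z_{α/2} + z_β) / d)².
z_{α/2} + z_β = 2.326 + 0.524 = 2.850.
n = 2 × (2.850 / 0.804)² = 2 × 3.545² = 2 × 12.57 = 25.1.
Round up to the next whole participant.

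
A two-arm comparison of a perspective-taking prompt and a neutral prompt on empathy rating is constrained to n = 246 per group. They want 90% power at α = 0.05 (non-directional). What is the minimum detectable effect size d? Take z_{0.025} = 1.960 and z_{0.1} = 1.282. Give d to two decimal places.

For two independent groups of n = 246 each: d_min = (z_{α/2} + z_β)·√(2/n).
z-sum = 1.960 + 1.282 = 3.242.
d_min = 3.242 × √(2/246) = 3.242 × 0.0902 = 0.292.

d_min ≈ 0.29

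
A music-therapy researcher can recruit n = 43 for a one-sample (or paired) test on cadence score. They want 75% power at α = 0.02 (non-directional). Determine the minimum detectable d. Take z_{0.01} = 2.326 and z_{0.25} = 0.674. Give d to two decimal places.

d_min ≈ 0.46

For a single sample (or paired design) of n = 43: d_min = (z_{α/2} + z_β)/√n.
z-sum = 2.326 + 0.674 = 3.000.
d_min = 3.000 / √43 = 3.000 / 6.557 = 0.457.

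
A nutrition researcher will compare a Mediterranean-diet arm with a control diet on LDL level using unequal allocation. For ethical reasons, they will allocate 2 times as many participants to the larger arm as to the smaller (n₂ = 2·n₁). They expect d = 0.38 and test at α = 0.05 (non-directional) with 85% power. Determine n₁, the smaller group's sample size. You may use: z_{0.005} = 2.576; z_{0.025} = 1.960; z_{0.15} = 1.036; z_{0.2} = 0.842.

n₁ = 94

With allocation ratio k = n₂/n₁ = 2, Var(x̄₁−x̄₂) = σ²(1/n₁ + 1/(k·n₁)) = σ²·(k+1)/(k·n₁).
So n₁ = (1 + 1/k)·((z_{α/2} + z_β)/d)² = 1.500 × (2.996/0.38)².
n₁ = 1.500 × 62.16 = 93.2.
Round up: n₁ = 94, giving n₂ = 2 × 94 = 188.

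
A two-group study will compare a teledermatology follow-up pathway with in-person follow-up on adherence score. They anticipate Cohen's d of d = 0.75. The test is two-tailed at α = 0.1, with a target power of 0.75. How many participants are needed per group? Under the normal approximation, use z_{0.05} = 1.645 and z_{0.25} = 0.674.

n = 20 per group

For two independent groups with equal n: n = 2·((z_{α/2} + z_β) / d)².
z_{α/2} + z_β = 1.645 + 0.674 = 2.319.
n = 2 × (2.319 / 0.75)² = 2 × 3.092² = 2 × 9.56 = 19.1.
Round up to the next whole participant.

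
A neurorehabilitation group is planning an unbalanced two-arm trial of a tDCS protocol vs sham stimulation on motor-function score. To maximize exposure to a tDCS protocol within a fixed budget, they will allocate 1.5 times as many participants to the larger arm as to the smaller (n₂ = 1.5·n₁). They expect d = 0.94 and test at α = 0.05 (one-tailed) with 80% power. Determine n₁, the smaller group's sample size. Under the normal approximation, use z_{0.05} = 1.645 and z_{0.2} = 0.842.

With allocation ratio k = n₂/n₁ = 1.5, Var(x̄₁−x̄₂) = σ²(1/n₁ + 1/(k·n₁)) = σ²·(k+1)/(k·n₁).
So n₁ = (1 + 1/k)·((z_{α} + z_β)/d)² = 1.667 × (2.487/0.94)².
n₁ = 1.667 × 7.00 = 11.7.
Round up: n₁ = 12, giving n₂ = 1.5 × 12 = 18.

n₁ = 12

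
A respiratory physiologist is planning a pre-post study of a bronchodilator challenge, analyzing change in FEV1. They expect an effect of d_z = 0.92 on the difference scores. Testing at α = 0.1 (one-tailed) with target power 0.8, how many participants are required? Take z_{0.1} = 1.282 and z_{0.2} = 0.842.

For a paired (one-sample on differences) test: n = ((z_{α} + z_β) / d)².
z_{α} + z_β = 1.282 + 0.842 = 2.124.
n = (2.124 / 0.92)² = 2.309² = 5.33.
Round up.

n = 6 pairs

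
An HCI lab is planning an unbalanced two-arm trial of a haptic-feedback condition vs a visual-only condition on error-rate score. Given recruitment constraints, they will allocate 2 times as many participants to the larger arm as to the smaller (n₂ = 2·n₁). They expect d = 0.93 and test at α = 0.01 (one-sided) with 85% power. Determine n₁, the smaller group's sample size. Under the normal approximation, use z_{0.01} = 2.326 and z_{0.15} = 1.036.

With allocation ratio k = n₂/n₁ = 2, Var(x̄₁−x̄₂) = σ²(1/n₁ + 1/(k·n₁)) = σ²·(k+1)/(k·n₁).
So n₁ = (1 + 1/k)·((z_{α} + z_β)/d)² = 1.500 × (3.362/0.93)².
n₁ = 1.500 × 13.07 = 19.6.
Round up: n₁ = 20, giving n₂ = 2 × 20 = 40.

n₁ = 20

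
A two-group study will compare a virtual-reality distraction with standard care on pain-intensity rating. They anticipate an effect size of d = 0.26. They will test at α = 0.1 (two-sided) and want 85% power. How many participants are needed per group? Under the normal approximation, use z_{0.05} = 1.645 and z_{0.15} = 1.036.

For two independent groups with equal n: n = 2·((z_{α/2} + z_β) / d)².
z_{α/2} + z_β = 1.645 + 1.036 = 2.681.
n = 2 × (2.681 / 0.26)² = 2 × 10.312² = 2 × 106.33 = 212.7.
Round up to the next whole participant.

n = 213 per group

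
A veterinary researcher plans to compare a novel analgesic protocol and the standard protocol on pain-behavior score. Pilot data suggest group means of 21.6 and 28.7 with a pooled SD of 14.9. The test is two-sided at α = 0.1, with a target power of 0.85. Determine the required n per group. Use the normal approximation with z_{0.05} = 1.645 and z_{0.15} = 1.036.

Cohen's d = |M₁ − M₂| / SD_pooled = |21.6 − 28.7| / 14.9 = 7.1 / 14.9 = 0.477.
For two independent groups with equal n: n = 2·((z_{α/2} + z_β) / d)².
z_{α/2} + z_β = 1.645 + 1.036 = 2.681.
n = 2 × (2.681 / 0.477)² = 2 × 5.621² = 2 × 31.59 = 63.2.
Round up to the next whole participant.

n = 64 per group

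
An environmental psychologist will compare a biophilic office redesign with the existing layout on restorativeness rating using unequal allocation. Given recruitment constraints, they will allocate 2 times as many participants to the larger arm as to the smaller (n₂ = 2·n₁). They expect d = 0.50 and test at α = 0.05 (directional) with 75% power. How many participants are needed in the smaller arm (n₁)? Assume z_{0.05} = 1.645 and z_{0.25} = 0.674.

With allocation ratio k = n₂/n₁ = 2, Var(x̄₁−x̄₂) = σ²(1/n₁ + 1/(k·n₁)) = σ²·(k+1)/(k·n₁).
So n₁ = (1 + 1/k)·((z_{α} + z_β)/d)² = 1.500 × (2.319/0.50)².
n₁ = 1.500 × 21.51 = 32.3.
Round up: n₁ = 33, giving n₂ = 2 × 33 = 66.

n₁ = 33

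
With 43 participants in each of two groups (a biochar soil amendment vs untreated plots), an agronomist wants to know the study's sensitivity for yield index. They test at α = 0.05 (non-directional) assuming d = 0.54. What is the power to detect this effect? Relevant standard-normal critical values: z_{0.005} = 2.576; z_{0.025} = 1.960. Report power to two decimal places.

For two equal groups, power = Φ(d·√(n/2) − z_{α/2}).
d·√(n/2) = 0.54 × √(43/2) = 0.54 × 4.637 = 2.504.
z_β = 2.504 − 1.960 = 0.544.
Power = Φ(0.544) = 0.707.

power ≈ 0.71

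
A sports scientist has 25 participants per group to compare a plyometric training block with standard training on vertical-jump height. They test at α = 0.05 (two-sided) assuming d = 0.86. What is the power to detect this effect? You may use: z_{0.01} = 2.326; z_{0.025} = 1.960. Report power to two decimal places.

For two equal groups, power = Φ(d·√(n/2) − z_{α/2}).
d·√(n/2) = 0.86 × √(25/2) = 0.86 × 3.536 = 3.041.
z_β = 3.041 − 1.960 = 1.081.
Power = Φ(1.081) = 0.860.

power ≈ 0.86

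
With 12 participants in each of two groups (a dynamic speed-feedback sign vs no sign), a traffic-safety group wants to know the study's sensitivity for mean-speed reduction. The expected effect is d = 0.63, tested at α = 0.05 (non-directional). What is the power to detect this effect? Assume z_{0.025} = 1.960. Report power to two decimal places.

For two equal groups, power = Φ(d·√(n/2) − z_{α/2}).
d·√(n/2) = 0.63 × √(12/2) = 0.63 × 2.449 = 1.543.
z_β = 1.543 − 1.960 = -0.417.
Power = Φ(-0.417) = 0.338.

power ≈ 0.34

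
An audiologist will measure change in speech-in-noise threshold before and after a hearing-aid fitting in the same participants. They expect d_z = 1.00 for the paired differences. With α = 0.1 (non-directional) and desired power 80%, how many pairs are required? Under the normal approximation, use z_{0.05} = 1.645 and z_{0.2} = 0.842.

n = 7 pairs

For a paired (one-sample on differences) test: n = ((z_{α/2} + z_β) / d)².
z_{α/2} + z_β = 1.645 + 0.842 = 2.487.
n = (2.487 / 1.00)² = 2.487² = 6.19.
Round up.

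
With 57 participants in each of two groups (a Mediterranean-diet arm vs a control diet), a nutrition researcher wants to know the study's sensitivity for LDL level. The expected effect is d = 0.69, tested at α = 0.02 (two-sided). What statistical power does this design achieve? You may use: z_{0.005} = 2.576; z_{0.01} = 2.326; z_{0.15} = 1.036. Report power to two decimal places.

power ≈ 0.91

For two equal groups, power = Φ(d·√(n/2) − z_{α/2}).
d·√(n/2) = 0.69 × √(57/2) = 0.69 × 5.339 = 3.684.
z_β = 3.684 − 2.326 = 1.358.
Power = Φ(1.358) = 0.913.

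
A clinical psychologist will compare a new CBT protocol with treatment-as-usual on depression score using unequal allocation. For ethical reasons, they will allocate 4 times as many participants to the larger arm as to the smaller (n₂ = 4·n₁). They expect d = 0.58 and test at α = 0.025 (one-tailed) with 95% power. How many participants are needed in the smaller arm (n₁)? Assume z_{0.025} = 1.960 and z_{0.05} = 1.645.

n₁ = 49

With allocation ratio k = n₂/n₁ = 4, Var(x̄₁−x̄₂) = σ²(1/n₁ + 1/(k·n₁)) = σ²·(k+1)/(k·n₁).
So n₁ = (1 + 1/k)·((z_{α} + z_β)/d)² = 1.250 × (3.605/0.58)².
n₁ = 1.250 × 38.63 = 48.3.
Round up: n₁ = 49, giving n₂ = 4 × 49 = 196.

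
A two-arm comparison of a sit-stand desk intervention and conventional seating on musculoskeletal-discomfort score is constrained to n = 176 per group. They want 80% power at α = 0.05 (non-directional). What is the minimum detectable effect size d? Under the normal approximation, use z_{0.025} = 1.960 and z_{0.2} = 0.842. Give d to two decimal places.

For two independent groups of n = 176 each: d_min = (z_{α/2} + z_β)·√(2/n).
z-sum = 1.960 + 0.842 = 2.802.
d_min = 2.802 × √(2/176) = 2.802 × 0.1066 = 0.299.

d_min ≈ 0.30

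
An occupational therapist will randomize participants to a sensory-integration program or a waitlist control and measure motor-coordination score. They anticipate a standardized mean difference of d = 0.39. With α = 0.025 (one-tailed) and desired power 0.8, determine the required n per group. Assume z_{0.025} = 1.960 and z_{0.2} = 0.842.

For two independent groups with equal n: n = 2·((z_{α} + z_β) / d)².
z_{α} + z_β = 1.960 + 0.842 = 2.802.
n = 2 × (2.802 / 0.39)² = 2 × 7.185² = 2 × 51.62 = 103.2.
Round up to the next whole participant.

n = 104 per group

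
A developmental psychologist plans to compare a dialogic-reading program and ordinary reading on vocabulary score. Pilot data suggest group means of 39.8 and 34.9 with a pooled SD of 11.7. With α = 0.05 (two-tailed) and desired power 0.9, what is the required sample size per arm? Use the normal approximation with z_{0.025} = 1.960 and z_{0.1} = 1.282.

Cohen's d = |M₁ − M₂| / SD_pooled = |39.8 − 34.9| / 11.7 = 4.9 / 11.7 = 0.419.
For two independent groups with equal n: n = 2·((z_{α/2} + z_β) / d)².
z_{α/2} + z_β = 1.960 + 1.282 = 3.242.
n = 2 × (3.242 / 0.419)² = 2 × 7.737² = 2 × 59.87 = 119.7.
Round up to the next whole participant.

n = 120 per group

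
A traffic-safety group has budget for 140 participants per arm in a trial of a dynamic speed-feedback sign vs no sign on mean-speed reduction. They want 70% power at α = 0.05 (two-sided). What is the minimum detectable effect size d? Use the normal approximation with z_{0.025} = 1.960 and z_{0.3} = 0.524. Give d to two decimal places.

For two independent groups of n = 140 each: d_min = (z_{α/2} + z_β)·√(2/n).
z-sum = 1.960 + 0.524 = 2.484.
d_min = 2.484 × √(2/140) = 2.484 × 0.1195 = 0.297.

d_min ≈ 0.30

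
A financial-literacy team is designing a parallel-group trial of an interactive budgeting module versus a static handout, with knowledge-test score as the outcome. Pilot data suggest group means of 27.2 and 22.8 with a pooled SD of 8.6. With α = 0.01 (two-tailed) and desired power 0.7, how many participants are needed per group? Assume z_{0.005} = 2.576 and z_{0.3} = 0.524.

Cohen's d = |M₁ − M₂| / SD_pooled = |27.2 − 22.8| / 8.6 = 4.4 / 8.6 = 0.512.
For two independent groups with equal n: n = 2·((z_{α/2} + z_β) / d)².
z_{α/2} + z_β = 2.576 + 0.524 = 3.100.
n = 2 × (3.100 / 0.512)² = 2 × 6.055² = 2 × 36.66 = 73.3.
Round up to the next whole participant.

n = 74 per group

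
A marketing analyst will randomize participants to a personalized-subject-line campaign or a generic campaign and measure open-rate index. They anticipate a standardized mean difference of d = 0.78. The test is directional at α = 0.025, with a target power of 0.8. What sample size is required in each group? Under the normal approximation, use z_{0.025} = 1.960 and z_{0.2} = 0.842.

n = 26 per group

For two independent groups with equal n: n = 2·((z_{α} + z_β) / d)².
z_{α} + z_β = 1.960 + 0.842 = 2.802.
n = 2 × (2.802 / 0.78)² = 2 × 3.592² = 2 × 12.90 = 25.8.
Round up to the next whole participant.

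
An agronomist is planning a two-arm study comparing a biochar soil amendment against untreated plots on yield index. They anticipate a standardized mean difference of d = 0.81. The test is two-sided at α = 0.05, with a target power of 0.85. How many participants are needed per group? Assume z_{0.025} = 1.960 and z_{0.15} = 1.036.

For two independent groups with equal n: n = 2·((z_{α/2} + z_β) / d)².
z_{α/2} + z_β = 1.960 + 1.036 = 2.996.
n = 2 × (2.996 / 0.81)² = 2 × 3.699² = 2 × 13.68 = 27.4.
Round up to the next whole participant.

n = 28 per group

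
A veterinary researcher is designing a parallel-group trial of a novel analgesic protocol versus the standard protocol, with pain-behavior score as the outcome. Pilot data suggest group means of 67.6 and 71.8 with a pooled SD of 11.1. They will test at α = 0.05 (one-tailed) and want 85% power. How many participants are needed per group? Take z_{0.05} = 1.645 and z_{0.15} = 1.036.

n = 101 per group

Cohen's d = |M₁ − M₂| / SD_pooled = |67.6 − 71.8| / 11.1 = 4.2 / 11.1 = 0.378.
For two independent groups with equal n: n = 2·((z_{α} + z_β) / d)².
z_{α} + z_β = 1.645 + 1.036 = 2.681.
n = 2 × (2.681 / 0.378)² = 2 × 7.093² = 2 × 50.30 = 100.6.
Round up to the next whole participant.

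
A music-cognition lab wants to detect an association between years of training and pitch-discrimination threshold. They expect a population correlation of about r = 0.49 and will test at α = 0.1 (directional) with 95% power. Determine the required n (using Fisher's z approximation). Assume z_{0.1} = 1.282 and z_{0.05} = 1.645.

n = 33

Fisher's z: C = ½·ln((1+r)/(1−r)) = ½·ln(2.9216) = 0.5361.
n = ((z_{α} + z_β)/C)² + 3.
(1.282 + 1.645) / 0.5361 = 2.927 / 0.5361 = 5.460.
n = 5.460² + 3 = 29.81 + 3 = 32.8.
Round up.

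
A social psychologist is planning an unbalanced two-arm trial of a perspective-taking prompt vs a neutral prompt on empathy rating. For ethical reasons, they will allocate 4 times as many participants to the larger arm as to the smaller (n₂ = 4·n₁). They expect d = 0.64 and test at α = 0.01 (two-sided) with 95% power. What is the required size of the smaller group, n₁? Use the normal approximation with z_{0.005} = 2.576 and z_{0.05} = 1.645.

n₁ = 55

With allocation ratio k = n₂/n₁ = 4, Var(x̄₁−x̄₂) = σ²(1/n₁ + 1/(k·n₁)) = σ²·(k+1)/(k·n₁).
So n₁ = (1 + 1/k)·((z_{α/2} + z_β)/d)² = 1.250 × (4.221/0.64)².
n₁ = 1.250 × 43.50 = 54.4.
Round up: n₁ = 55, giving n₂ = 4 × 55 = 220.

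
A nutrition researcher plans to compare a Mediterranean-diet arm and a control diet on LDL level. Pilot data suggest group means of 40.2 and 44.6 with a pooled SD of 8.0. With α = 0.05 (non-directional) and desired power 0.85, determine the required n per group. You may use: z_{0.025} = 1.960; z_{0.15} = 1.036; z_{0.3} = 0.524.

Cohen's d = |M₁ − M₂| / SD_pooled = |40.2 − 44.6| / 8.0 = 4.4 / 8.0 = 0.550.
For two independent groups with equal n: n = 2·((z_{α/2} + z_β) / d)².
z_{α/2} + z_β = 1.960 + 1.036 = 2.996.
n = 2 × (2.996 / 0.550)² = 2 × 5.447² = 2 × 29.67 = 59.3.
Round up to the next whole participant.

n = 60 per group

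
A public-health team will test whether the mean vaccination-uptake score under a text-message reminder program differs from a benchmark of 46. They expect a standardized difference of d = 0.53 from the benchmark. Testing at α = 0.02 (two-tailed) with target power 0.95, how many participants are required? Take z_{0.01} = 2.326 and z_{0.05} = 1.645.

For a one-sample test: n = ((z_{α/2} + z_β) / d)².
z_{α/2} + z_β = 2.326 + 1.645 = 3.971.
n = (3.971 / 0.53)² = 7.492² = 56.14.
Round up.

n = 57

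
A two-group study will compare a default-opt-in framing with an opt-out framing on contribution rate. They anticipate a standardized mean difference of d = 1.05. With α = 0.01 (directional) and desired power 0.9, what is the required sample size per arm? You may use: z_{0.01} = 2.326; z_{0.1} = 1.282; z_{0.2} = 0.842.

n = 24 per group

For two independent groups with equal n: n = 2·((z_{α} + z_β) / d)².
z_{α} + z_β = 2.326 + 1.282 = 3.608.
n = 2 × (3.608 / 1.05)² = 2 × 3.436² = 2 × 11.81 = 23.6.
Round up to the next whole participant.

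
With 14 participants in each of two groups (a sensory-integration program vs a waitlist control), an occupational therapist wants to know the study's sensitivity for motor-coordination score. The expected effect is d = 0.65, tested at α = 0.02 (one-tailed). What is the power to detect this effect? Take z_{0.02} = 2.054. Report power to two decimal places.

power ≈ 0.37

For two equal groups, power = Φ(d·√(n/2) − z_{α}).
d·√(n/2) = 0.65 × √(14/2) = 0.65 × 2.646 = 1.720.
z_β = 1.720 − 2.054 = -0.334.
Power = Φ(-0.334) = 0.369.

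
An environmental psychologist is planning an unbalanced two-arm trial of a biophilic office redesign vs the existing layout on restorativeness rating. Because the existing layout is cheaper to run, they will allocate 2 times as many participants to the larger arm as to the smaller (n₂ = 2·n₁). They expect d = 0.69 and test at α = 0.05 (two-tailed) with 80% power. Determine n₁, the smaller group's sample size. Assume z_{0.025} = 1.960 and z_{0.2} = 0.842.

With allocation ratio k = n₂/n₁ = 2, Var(x̄₁−x̄₂) = σ²(1/n₁ + 1/(k·n₁)) = σ²·(k+1)/(k·n₁).
So n₁ = (1 + 1/k)·((z_{α/2} + z_β)/d)² = 1.500 × (2.802/0.69)².
n₁ = 1.500 × 16.49 = 24.7.
Round up: n₁ = 25, giving n₂ = 2 × 25 = 50.

n₁ = 25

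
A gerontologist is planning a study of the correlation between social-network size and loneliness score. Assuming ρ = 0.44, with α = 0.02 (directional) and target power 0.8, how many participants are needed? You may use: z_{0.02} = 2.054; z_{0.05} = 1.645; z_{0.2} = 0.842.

n = 41

Fisher's z: C = ½·ln((1+r)/(1−r)) = ½·ln(2.5714) = 0.4722.
n = ((z_{α} + z_β)/C)² + 3.
(2.054 + 0.842) / 0.4722 = 2.896 / 0.4722 = 6.133.
n = 6.133² + 3 = 37.61 + 3 = 40.6.
Round up.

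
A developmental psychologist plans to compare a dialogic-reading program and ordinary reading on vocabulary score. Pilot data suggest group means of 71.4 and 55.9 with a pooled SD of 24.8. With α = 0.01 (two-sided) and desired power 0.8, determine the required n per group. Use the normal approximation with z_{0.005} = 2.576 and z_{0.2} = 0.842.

n = 60 per group

Cohen's d = |M₁ − M₂| / SD_pooled = |71.4 − 55.9| / 24.8 = 15.5 / 24.8 = 0.625.
For two independent groups with equal n: n = 2·((z_{α/2} + z_β) / d)².
z_{α/2} + z_β = 2.576 + 0.842 = 3.418.
n = 2 × (3.418 / 0.625)² = 2 × 5.469² = 2 × 29.91 = 59.8.
Round up to the next whole participant.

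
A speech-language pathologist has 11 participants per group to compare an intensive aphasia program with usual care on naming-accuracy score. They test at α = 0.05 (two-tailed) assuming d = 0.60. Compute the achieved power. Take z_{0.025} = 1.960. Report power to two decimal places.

power ≈ 0.29

For two equal groups, power = Φ(d·√(n/2) − z_{α/2}).
d·√(n/2) = 0.60 × √(11/2) = 0.60 × 2.345 = 1.407.
z_β = 1.407 − 1.960 = -0.553.
Power = Φ(-0.553) = 0.290.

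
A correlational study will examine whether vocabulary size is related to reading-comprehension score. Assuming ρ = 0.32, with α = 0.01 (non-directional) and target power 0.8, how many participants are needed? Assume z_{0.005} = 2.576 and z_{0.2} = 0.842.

Fisher's z: C = ½·ln((1+r)/(1−r)) = ½·ln(1.9412) = 0.3316.
n = ((z_{α/2} + z_β)/C)² + 3.
(2.576 + 0.842) / 0.3316 = 3.418 / 0.3316 = 10.308.
n = 10.308² + 3 = 106.25 + 3 = 109.2.
Round up.

n = 110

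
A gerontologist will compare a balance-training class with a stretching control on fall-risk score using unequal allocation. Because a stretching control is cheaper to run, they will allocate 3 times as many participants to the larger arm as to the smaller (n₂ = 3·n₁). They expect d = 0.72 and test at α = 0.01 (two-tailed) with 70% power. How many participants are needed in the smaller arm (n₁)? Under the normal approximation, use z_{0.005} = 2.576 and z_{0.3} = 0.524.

With allocation ratio k = n₂/n₁ = 3, Var(x̄₁−x̄₂) = σ²(1/n₁ + 1/(k·n₁)) = σ²·(k+1)/(k·n₁).
So n₁ = (1 + 1/k)·((z_{α/2} + z_β)/d)² = 1.333 × (3.100/0.72)².
n₁ = 1.333 × 18.54 = 24.7.
Round up: n₁ = 25, giving n₂ = 3 × 25 = 75.

n₁ = 25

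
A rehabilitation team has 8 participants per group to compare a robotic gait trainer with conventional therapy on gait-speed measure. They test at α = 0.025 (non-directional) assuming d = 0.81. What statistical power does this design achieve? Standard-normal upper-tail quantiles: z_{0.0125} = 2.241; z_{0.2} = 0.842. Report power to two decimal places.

For two equal groups, power = Φ(d·√(n/2) − z_{α/2}).
d·√(n/2) = 0.81 × √(8/2) = 0.81 × 2.000 = 1.620.
z_β = 1.620 − 2.241 = -0.621.
Power = Φ(-0.621) = 0.267.

power ≈ 0.27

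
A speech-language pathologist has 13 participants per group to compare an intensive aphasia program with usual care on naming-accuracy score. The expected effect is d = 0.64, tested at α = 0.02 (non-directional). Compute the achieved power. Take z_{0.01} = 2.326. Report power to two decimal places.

power ≈ 0.24

For two equal groups, power = Φ(d·√(n/2) − z_{α/2}).
d·√(n/2) = 0.64 × √(13/2) = 0.64 × 2.550 = 1.632.
z_β = 1.632 − 2.326 = -0.694.
Power = Φ(-0.694) = 0.244.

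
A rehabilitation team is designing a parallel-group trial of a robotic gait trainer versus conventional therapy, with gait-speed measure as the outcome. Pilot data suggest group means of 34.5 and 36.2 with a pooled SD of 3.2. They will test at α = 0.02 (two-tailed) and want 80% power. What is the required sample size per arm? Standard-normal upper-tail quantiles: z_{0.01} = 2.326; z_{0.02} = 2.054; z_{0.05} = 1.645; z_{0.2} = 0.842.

Cohen's d = |M₁ − M₂| / SD_pooled = |34.5 − 36.2| / 3.2 = 1.7 / 3.2 = 0.531.
For two independent groups with equal n: n = 2·((z_{α/2} + z_β) / d)².
z_{α/2} + z_β = 2.326 + 0.842 = 3.168.
n = 2 × (3.168 / 0.531)² = 2 × 5.966² = 2 × 35.59 = 71.2.
Round up to the next whole participant.

n = 72 per group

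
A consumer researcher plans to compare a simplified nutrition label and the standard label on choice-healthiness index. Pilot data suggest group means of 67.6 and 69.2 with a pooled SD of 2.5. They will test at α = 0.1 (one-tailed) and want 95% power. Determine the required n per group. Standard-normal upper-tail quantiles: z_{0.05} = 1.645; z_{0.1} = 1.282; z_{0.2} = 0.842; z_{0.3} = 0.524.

Cohen's d = |M₁ − M₂| / SD_pooled = |67.6 − 69.2| / 2.5 = 1.6 / 2.5 = 0.640.
For two independent groups with equal n: n = 2·((z_{α} + z_β) / d)².
z_{α} + z_β = 1.282 + 1.645 = 2.927.
n = 2 × (2.927 / 0.640)² = 2 × 4.573² = 2 × 20.92 = 41.8.
Round up to the next whole participant.

n = 42 per group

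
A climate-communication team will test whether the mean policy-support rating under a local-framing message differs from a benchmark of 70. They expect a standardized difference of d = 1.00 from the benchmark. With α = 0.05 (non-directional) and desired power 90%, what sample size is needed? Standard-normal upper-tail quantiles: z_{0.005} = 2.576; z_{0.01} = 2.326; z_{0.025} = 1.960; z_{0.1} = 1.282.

n = 11

For a one-sample test: n = ((z_{α/2} + z_β) / d)².
z_{α/2} + z_β = 1.960 + 1.282 = 3.242.
n = (3.242 / 1.00)² = 3.242² = 10.51.
Round up.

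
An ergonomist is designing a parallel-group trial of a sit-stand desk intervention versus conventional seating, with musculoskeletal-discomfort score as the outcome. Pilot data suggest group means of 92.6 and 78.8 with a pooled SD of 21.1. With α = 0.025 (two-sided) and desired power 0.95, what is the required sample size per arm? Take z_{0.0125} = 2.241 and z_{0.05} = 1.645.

n = 71 per group

Cohen's d = |M₁ − M₂| / SD_pooled = |92.6 − 78.8| / 21.1 = 13.8 / 21.1 = 0.654.
For two independent groups with equal n: n = 2·((z_{α/2} + z_β) / d)².
z_{α/2} + z_β = 2.241 + 1.645 = 3.886.
n = 2 × (3.886 / 0.654)² = 2 × 5.942² = 2 × 35.31 = 70.6.
Round up to the next whole participant.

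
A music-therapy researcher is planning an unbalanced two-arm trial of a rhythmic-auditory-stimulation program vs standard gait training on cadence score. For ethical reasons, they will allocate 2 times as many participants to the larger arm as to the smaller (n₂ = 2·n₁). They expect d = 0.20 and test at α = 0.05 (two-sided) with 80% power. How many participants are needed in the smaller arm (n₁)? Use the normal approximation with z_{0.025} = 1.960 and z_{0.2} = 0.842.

With allocation ratio k = n₂/n₁ = 2, Var(x̄₁−x̄₂) = σ²(1/n₁ + 1/(k·n₁)) = σ²·(k+1)/(k·n₁).
So n₁ = (1 + 1/k)·((z_{α/2} + z_β)/d)² = 1.500 × (2.802/0.20)².
n₁ = 1.500 × 196.28 = 294.4.
Round up: n₁ = 295, giving n₂ = 2 × 295 = 590.

n₁ = 295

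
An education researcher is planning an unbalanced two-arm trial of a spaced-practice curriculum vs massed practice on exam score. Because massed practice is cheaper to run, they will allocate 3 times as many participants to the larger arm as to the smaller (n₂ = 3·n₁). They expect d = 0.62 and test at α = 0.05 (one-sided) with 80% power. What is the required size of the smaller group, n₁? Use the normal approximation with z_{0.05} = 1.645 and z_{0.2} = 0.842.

n₁ = 22

With allocation ratio k = n₂/n₁ = 3, Var(x̄₁−x̄₂) = σ²(1/n₁ + 1/(k·n₁)) = σ²·(k+1)/(k·n₁).
So n₁ = (1 + 1/k)·((z_{α} + z_β)/d)² = 1.333 × (2.487/0.62)².
n₁ = 1.333 × 16.09 = 21.5.
Round up: n₁ = 22, giving n₂ = 3 × 22 = 66.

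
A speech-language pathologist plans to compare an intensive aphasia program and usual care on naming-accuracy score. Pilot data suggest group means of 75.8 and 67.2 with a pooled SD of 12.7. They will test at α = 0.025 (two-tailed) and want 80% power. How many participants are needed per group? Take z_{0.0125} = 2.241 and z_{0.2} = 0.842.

Cohen's d = |M₁ − M₂| / SD_pooled = |75.8 − 67.2| / 12.7 = 8.6 / 12.7 = 0.677.
For two independent groups with equal n: n = 2·((z_{α/2} + z_β) / d)².
z_{α/2} + z_β = 2.241 + 0.842 = 3.083.
n = 2 × (3.083 / 0.677)² = 2 × 4.554² = 2 × 20.74 = 41.5.
Round up to the next whole participant.

n = 42 per group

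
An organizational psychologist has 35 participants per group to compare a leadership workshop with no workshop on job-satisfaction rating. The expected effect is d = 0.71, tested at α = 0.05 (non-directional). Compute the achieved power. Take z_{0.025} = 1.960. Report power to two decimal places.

power ≈ 0.84

For two equal groups, power = Φ(d·√(n/2) − z_{α/2}).
d·√(n/2) = 0.71 × √(35/2) = 0.71 × 4.183 = 2.970.
z_β = 2.970 − 1.960 = 1.010.
Power = Φ(1.010) = 0.844.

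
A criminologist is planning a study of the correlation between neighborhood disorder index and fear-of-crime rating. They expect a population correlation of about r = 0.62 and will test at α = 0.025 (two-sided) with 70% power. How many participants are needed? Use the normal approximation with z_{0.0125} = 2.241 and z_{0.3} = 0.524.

Fisher's z: C = ½·ln((1+r)/(1−r)) = ½·ln(4.2632) = 0.7250.
n = ((z_{α/2} + z_β)/C)² + 3.
(2.241 + 0.524) / 0.7250 = 2.765 / 0.7250 = 3.814.
n = 3.814² + 3 = 14.55 + 3 = 17.5.
Round up.

n = 18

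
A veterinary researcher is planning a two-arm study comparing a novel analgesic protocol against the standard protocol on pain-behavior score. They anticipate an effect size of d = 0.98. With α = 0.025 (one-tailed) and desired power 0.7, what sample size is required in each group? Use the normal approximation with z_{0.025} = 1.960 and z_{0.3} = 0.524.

n = 13 per group

For two independent groups with equal n: n = 2·((z_{α} + z_β) / d)².
z_{α} + z_β = 1.960 + 0.524 = 2.484.
n = 2 × (2.484 / 0.98)² = 2 × 2.535² = 2 × 6.42 = 12.8.
Round up to the next whole participant.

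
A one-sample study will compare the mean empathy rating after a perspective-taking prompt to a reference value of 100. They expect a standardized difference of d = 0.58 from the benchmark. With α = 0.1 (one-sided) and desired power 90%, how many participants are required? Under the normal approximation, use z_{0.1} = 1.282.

n = 20

For a one-sample test: n = ((z_{α} + z_β) / d)².
z_{α} + z_β = 1.282 + 1.282 = 2.564.
n = (2.564 / 0.58)² = 4.421² = 19.54.
Round up.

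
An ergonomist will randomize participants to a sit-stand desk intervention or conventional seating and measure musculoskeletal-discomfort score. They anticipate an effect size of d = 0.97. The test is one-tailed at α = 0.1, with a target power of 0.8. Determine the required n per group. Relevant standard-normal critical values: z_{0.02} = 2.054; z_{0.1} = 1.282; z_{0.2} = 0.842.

For two independent groups with equal n: n = 2·((z_{α} + z_β) / d)².
z_{α} + z_β = 1.282 + 0.842 = 2.124.
n = 2 × (2.124 / 0.97)² = 2 × 2.190² = 2 × 4.79 = 9.6.
Round up to the next whole participant.

n = 10 per group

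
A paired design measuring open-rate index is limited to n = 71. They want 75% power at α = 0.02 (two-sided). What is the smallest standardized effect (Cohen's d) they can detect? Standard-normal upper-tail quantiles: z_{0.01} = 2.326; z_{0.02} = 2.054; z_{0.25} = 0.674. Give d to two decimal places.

d_min ≈ 0.36

For a single sample (or paired design) of n = 71: d_min = (z_{α/2} + z_β)/√n.
z-sum = 2.326 + 0.674 = 3.000.
d_min = 3.000 / √71 = 3.000 / 8.426 = 0.356.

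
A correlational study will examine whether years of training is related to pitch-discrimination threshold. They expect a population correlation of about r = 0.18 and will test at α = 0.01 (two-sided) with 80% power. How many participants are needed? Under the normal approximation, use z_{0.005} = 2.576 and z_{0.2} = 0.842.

Fisher's z: C = ½·ln((1+r)/(1−r)) = ½·ln(1.4390) = 0.1820.
n = ((z_{α/2} + z_β)/C)² + 3.
(2.576 + 0.842) / 0.1820 = 3.418 / 0.1820 = 18.780.
n = 18.780² + 3 = 352.70 + 3 = 355.7.
Round up.

n = 356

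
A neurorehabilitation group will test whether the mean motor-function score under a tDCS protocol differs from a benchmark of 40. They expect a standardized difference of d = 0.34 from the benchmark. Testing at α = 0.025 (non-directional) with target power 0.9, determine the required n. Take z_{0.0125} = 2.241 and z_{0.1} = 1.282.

For a one-sample test: n = ((z_{α/2} + z_β) / d)².
z_{α/2} + z_β = 2.241 + 1.282 = 3.523.
n = (3.523 / 0.34)² = 10.362² = 107.37.
Round up.

n = 108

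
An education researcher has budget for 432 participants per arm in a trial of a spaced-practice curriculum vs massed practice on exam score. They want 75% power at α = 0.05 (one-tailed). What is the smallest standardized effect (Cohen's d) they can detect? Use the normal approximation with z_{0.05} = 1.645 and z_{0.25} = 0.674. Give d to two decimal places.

d_min ≈ 0.16

For two independent groups of n = 432 each: d_min = (z_{α} + z_β)·√(2/n).
z-sum = 1.645 + 0.674 = 2.319.
d_min = 2.319 × √(2/432) = 2.319 × 0.0680 = 0.158.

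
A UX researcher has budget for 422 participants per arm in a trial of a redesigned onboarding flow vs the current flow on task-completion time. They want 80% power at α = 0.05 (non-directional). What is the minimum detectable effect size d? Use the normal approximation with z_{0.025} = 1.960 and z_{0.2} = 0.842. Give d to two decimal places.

For two independent groups of n = 422 each: d_min = (z_{α/2} + z_β)·√(2/n).
z-sum = 1.960 + 0.842 = 2.802.
d_min = 2.802 × √(2/422) = 2.802 × 0.0688 = 0.193.

d_min ≈ 0.19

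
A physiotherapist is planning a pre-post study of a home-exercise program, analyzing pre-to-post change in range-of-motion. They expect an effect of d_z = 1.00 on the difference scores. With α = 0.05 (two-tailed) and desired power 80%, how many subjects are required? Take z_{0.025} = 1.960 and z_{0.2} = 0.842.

For a paired (one-sample on differences) test: n = ((z_{α/2} + z_β) / d)².
z_{α/2} + z_β = 1.960 + 0.842 = 2.802.
n = (2.802 / 1.00)² = 2.802² = 7.85.
Round up.

n = 8 pairs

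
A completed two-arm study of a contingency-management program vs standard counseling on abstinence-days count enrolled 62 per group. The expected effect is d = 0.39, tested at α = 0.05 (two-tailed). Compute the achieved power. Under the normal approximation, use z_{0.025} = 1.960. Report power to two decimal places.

For two equal groups, power = Φ(d·√(n/2) − z_{α/2}).
d·√(n/2) = 0.39 × √(62/2) = 0.39 × 5.568 = 2.171.
z_β = 2.171 − 1.960 = 0.211.
Power = Φ(0.211) = 0.584.

power ≈ 0.58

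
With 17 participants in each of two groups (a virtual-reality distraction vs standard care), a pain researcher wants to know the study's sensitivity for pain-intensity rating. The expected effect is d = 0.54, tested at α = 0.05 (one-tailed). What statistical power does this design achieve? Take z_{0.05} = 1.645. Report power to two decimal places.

For two equal groups, power = Φ(d·√(n/2) − z_{α}).
d·√(n/2) = 0.54 × √(17/2) = 0.54 × 2.915 = 1.574.
z_β = 1.574 − 1.645 = -0.071.
Power = Φ(-0.071) = 0.472.

power ≈ 0.47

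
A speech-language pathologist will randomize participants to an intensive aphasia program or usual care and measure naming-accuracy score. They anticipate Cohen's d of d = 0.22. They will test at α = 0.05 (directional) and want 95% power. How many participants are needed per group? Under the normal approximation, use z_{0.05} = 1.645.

For two independent groups with equal n: n = 2·((z_{α} + z_β) / d)².
z_{α} + z_β = 1.645 + 1.645 = 3.290.
n = 2 × (3.290 / 0.22)² = 2 × 14.955² = 2 × 223.64 = 447.3.
Round up to the next whole participant.

n = 448 per group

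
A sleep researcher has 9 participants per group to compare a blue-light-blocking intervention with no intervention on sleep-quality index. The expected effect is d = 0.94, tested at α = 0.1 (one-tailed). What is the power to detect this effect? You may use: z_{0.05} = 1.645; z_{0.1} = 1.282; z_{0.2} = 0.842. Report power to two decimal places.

power ≈ 0.76

For two equal groups, power = Φ(d·√(n/2) − z_{α}).
d·√(n/2) = 0.94 × √(9/2) = 0.94 × 2.121 = 1.994.
z_β = 1.994 − 1.282 = 0.712.
Power = Φ(0.712) = 0.762.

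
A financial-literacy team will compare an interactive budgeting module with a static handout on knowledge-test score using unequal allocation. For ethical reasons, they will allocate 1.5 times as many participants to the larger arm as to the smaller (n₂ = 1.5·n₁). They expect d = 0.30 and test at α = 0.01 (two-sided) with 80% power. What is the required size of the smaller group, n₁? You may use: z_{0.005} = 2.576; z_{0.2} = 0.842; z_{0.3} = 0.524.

n₁ = 217

With allocation ratio k = n₂/n₁ = 1.5, Var(x̄₁−x̄₂) = σ²(1/n₁ + 1/(k·n₁)) = σ²·(k+1)/(k·n₁).
So n₁ = (1 + 1/k)·((z_{α/2} + z_β)/d)² = 1.667 × (3.418/0.30)².
n₁ = 1.667 × 129.81 = 216.3.
Round up: n₁ = 217, giving n₂ = ⌈1.5 × 217⌉ = ⌈325.5⌉ = 326.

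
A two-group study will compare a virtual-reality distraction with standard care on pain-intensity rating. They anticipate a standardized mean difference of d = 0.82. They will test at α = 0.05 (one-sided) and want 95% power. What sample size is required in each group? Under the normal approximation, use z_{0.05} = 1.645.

n = 33 per group

For two independent groups with equal n: n = 2·((z_{α} + z_β) / d)².
z_{α} + z_β = 1.645 + 1.645 = 3.290.
n = 2 × (3.290 / 0.82)² = 2 × 4.012² = 2 × 16.10 = 32.2.
Round up to the next whole participant.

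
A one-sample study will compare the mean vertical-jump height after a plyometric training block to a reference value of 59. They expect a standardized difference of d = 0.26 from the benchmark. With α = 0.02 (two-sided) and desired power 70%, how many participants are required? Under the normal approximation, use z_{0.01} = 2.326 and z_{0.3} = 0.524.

n = 121

For a one-sample test: n = ((z_{α/2} + z_β) / d)².
z_{α/2} + z_β = 2.326 + 0.524 = 2.850.
n = (2.850 / 0.26)² = 10.962² = 120.16.
Round up.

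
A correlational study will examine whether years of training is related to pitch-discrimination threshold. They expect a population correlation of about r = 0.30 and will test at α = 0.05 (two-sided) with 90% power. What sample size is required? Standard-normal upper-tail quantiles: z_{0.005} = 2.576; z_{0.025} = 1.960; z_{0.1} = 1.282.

n = 113

Fisher's z: C = ½·ln((1+r)/(1−r)) = ½·ln(1.8571) = 0.3095.
n = ((z_{α/2} + z_β)/C)² + 3.
(1.960 + 1.282) / 0.3095 = 3.242 / 0.3095 = 10.475.
n = 10.475² + 3 = 109.72 + 3 = 112.7.
Round up.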